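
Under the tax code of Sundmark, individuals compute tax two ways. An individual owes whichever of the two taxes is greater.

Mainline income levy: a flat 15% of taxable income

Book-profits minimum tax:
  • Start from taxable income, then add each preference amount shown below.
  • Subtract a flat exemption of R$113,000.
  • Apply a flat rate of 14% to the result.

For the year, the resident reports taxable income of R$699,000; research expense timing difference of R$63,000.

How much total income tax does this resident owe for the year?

Mainline income levy:
  R$699,000 × 15% = R$104,850

Book-profits minimum tax:
  Adjusted income: R$699,000 + R$63,000 = R$762,000
  Less exemption R$113,000 → base R$649,000
  R$649,000 × 14% = R$90,860

R$104,850 > R$90,860, so the mainline income levy governs.

R$104,850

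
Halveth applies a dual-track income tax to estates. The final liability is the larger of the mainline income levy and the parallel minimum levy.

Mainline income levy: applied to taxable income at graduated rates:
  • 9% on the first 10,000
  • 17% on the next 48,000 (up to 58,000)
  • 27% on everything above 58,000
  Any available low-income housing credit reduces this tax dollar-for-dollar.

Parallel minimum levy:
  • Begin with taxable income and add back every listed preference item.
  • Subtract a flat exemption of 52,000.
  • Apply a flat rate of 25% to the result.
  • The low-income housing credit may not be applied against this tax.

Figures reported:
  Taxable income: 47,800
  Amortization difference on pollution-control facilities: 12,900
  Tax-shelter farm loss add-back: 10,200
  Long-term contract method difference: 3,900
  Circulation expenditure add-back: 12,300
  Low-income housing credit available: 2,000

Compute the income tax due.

Parallel minimum levy:
  Adjusted income: 47,800 + 12,900 + 10,200 + 3,900 + 12,300 = 87,100
  Less exemption 52,000 → base 35,100
  35,100 × 25% = 8,775

Mainline income levy:
  10,000 × 9% = 900
  37,800 × 17% = 6,426
  → 7,326
  Less low-income housing credit 2,000 → 5,326

8,775 > 5,326, so the parallel minimum levy is the binding amount.

8,775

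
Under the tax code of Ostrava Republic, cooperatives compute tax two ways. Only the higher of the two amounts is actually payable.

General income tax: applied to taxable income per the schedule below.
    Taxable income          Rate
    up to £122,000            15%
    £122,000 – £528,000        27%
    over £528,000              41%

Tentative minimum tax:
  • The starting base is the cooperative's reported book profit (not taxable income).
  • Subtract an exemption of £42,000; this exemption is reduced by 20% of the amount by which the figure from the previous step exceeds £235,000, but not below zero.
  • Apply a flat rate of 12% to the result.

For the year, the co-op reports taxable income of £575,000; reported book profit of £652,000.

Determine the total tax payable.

£147,190

Tentative minimum tax:
  Base (reported book profit): £652,000
  Exemption: 20% × (£652,000 − £235,000) = £83,400 ≥ £42,000, so the exemption is fully phased out
  Base: £652,000 − £0 = £652,000
  £652,000 × 12% = £78,240

General income tax:
  £122,000 × 15% = £18,300
  £406,000 × 27% = £109,620
  £47,000 × 41% = £19,270
  → £147,190

£147,190 > £78,240, so the general income tax governs.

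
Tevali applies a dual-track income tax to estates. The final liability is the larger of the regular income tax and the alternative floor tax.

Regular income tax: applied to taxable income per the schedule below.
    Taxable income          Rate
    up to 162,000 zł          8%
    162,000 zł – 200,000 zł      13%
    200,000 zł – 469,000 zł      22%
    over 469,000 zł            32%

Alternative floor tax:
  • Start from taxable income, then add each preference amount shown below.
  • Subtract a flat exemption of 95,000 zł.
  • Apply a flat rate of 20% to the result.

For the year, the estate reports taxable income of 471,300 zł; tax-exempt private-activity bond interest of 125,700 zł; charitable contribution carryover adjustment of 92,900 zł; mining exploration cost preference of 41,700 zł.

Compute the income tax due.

Regular income tax:
  162,000 zł × 8% = 12,960 zł
  38,000 zł × 13% = 4,940 zł
  269,000 zł × 22% = 59,180 zł
  2,300 zł × 32% = 736 zł
  → 77,816 zł

Alternative floor tax:
  Adjusted income: 471,300 zł + 125,700 zł + 92,900 zł + 41,700 zł = 731,600 zł
  Less exemption 95,000 zł → base 636,600 zł
  636,600 zł × 20% = 127,320 zł

127,320 zł > 77,816 zł, so the alternative floor tax is the binding amount.

127,320 zł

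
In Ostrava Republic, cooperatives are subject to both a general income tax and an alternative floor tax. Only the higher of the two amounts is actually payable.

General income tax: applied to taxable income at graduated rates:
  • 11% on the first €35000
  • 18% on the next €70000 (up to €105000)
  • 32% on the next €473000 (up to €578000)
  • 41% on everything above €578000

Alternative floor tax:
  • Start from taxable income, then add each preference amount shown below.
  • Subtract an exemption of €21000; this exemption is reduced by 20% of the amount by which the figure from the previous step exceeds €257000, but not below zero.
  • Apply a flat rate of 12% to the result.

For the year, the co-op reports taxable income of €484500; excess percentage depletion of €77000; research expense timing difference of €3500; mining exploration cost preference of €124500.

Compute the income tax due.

General income tax:
  €35000 × 11% = €3850
  €70000 × 18% = €12600
  €379500 × 32% = €121440
  → €137890

Alternative floor tax:
  Adjusted income: €484500 + €77000 + €3500 + €124500 = €689500
  Exemption: 20% × (€689500 − €257000) = €86500 ≥ €21000, so the exemption is fully phased out
  Base: €689500 − €0 = €689500
  €689500 × 12% = €82740

€137890 > €82740, so the general income tax governs.

€137890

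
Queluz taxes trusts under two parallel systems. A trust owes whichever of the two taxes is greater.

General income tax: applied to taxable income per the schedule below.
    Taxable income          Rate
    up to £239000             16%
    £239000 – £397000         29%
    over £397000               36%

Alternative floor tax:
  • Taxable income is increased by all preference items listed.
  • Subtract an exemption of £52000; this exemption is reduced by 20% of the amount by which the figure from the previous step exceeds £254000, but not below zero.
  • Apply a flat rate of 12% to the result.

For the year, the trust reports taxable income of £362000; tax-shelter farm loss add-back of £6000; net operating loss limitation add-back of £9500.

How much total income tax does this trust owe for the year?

£73910

General income tax:
  £239000 × 16% = £38240
  £123000 × 29% = £35670
  → £73910

Alternative floor tax:
  Adjusted income: £362000 + £6000 + £9500 = £377500
  Exemption: £52000 − 20% × (£377500 − £254000) = £52000 − £24700 = £27300
  Base: £377500 − £27300 = £350200
  £350200 × 12% = £42024

£73910 > £42024, so the general income tax governs.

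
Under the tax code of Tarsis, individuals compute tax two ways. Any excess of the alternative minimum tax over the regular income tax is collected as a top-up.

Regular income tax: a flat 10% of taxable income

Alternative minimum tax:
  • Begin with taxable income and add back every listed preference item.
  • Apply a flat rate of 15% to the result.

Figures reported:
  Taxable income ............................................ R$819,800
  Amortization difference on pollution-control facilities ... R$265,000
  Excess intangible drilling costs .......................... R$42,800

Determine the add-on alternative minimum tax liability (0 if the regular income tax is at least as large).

R$87,160

Alternative minimum tax:
  Adjusted income: R$819,800 + R$265,000 + R$42,800 = R$1,127,600
  R$1,127,600 × 15% = R$169,140

Regular income tax:
  R$819,800 × 10% = R$81,980

Excess of alternative minimum tax over regular income tax: R$169,140 − R$81,980 = R$87,160.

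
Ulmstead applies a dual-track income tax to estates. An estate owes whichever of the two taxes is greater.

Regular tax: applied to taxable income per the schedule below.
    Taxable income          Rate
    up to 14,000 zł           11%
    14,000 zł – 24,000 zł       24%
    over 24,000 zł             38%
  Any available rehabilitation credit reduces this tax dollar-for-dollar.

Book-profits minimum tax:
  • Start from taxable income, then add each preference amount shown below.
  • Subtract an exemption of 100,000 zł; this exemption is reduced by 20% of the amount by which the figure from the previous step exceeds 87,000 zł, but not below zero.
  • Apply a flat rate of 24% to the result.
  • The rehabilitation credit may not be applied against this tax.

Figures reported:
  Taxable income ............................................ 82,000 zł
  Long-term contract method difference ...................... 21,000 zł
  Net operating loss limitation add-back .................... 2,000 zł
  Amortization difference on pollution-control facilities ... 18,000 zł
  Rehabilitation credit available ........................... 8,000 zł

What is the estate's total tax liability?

17,980 zł

Book-profits minimum tax:
  Adjusted income: 82,000 zł + 21,000 zł + 2,000 zł + 18,000 zł = 123,000 zł
  Exemption: 100,000 zł − 20% × (123,000 zł − 87,000 zł) = 100,000 zł − 7,200 zł = 92,800 zł
  Base: 123,000 zł − 92,800 zł = 30,200 zł
  30,200 zł × 24% = 7,248 zł

Regular tax:
  14,000 zł × 11% = 1,540 zł
  10,000 zł × 24% = 2,400 zł
  58,000 zł × 38% = 22,040 zł
  → 25,980 zł
  Less rehabilitation credit 8,000 zł → 17,980 zł

17,980 zł > 7,248 zł, so the regular tax governs.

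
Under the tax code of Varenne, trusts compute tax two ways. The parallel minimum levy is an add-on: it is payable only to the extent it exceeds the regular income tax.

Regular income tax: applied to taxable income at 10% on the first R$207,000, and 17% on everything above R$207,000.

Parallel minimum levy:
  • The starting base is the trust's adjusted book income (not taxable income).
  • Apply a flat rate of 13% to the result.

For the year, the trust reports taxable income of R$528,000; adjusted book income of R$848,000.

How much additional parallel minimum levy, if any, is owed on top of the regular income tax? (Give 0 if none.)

R$34,970

Parallel minimum levy:
  Base (adjusted book income): R$848,000
  R$848,000 × 13% = R$110,240

Regular income tax:
  R$207,000 × 10% = R$20,700
  R$321,000 × 17% = R$54,570
  → R$75,270

Excess of parallel minimum levy over regular income tax: R$110,240 − R$75,270 = R$34,970.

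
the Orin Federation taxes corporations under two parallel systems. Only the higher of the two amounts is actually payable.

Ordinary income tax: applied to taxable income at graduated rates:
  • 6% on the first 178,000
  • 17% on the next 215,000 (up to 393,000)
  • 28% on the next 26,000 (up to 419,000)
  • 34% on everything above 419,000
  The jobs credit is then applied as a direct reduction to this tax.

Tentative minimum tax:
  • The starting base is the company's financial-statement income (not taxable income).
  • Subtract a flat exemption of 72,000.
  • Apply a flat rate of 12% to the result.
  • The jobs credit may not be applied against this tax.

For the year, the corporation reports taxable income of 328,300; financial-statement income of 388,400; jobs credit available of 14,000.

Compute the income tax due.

37,968

Tentative minimum tax:
  Base (financial-statement income): 388,400
  Less exemption 72,000 → base 316,400
  316,400 × 12% = 37,968

Ordinary income tax:
  178,000 × 6% = 10,680
  150,300 × 17% = 25,551
  → 36,231
  Less jobs credit 14,000 → 22,231

37,968 > 22,231, so the tentative minimum tax is the binding amount.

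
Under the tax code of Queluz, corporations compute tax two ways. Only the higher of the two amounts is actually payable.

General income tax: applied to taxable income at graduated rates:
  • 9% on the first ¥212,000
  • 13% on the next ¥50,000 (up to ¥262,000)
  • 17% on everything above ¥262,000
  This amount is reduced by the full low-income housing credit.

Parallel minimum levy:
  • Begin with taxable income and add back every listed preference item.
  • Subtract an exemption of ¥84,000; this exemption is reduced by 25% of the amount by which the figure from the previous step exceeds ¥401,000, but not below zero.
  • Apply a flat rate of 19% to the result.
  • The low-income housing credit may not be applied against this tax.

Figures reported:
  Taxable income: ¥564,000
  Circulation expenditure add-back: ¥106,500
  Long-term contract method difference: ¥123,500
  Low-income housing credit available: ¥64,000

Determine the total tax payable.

¥150,860

General income tax:
  ¥212,000 × 9% = ¥19,080
  ¥50,000 × 13% = ¥6,500
  ¥302,000 × 17% = ¥51,340
  → ¥76,920
  Less low-income housing credit ¥64,000 → ¥12,920

Parallel minimum levy:
  Adjusted income: ¥564,000 + ¥106,500 + ¥123,500 = ¥794,000
  Exemption: 25% × (¥794,000 − ¥401,000) = ¥98,250 ≥ ¥84,000, so the exemption is fully phased out
  Base: ¥794,000 − ¥0 = ¥794,000
  ¥794,000 × 19% = ¥150,860

¥150,860 > ¥12,920, so the parallel minimum levy is the binding amount.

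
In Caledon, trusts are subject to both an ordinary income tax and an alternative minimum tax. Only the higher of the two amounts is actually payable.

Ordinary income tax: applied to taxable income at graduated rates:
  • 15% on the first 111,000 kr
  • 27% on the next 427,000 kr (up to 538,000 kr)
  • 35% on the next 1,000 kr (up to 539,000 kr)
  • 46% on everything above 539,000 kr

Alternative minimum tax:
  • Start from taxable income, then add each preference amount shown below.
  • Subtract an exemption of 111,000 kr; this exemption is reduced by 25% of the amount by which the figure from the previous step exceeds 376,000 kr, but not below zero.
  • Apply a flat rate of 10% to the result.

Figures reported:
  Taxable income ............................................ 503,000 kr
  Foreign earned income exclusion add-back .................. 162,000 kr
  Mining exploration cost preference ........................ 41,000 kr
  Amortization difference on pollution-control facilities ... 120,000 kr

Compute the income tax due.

122,490 kr

Ordinary income tax:
  111,000 kr × 15% = 16,650 kr
  392,000 kr × 27% = 105,840 kr
  → 122,490 kr

Alternative minimum tax:
  Adjusted income: 503,000 kr + 162,000 kr + 41,000 kr + 120,000 kr = 826,000 kr
  Exemption: 25% × (826,000 kr − 376,000 kr) = 112,500 kr ≥ 111,000 kr, so the exemption is fully phased out
  Base: 826,000 kr − 0 kr = 826,000 kr
  826,000 kr × 10% = 82,600 kr

122,490 kr > 82,600 kr, so the ordinary income tax governs.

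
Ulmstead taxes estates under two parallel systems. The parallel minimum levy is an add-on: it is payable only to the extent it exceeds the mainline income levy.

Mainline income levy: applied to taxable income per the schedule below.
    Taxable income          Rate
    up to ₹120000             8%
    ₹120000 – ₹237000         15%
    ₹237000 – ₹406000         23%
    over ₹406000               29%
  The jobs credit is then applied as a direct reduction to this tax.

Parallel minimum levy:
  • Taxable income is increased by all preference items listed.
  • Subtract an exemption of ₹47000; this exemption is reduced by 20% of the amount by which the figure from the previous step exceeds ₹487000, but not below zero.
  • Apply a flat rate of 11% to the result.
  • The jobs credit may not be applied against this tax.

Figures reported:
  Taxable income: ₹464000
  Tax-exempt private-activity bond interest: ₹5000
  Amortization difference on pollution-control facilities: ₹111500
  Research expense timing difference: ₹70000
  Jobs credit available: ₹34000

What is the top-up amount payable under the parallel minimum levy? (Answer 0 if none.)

₹21142

Parallel minimum levy:
  Adjusted income: ₹464000 + ₹5000 + ₹111500 + ₹70000 = ₹650500
  Exemption: ₹47000 − 20% × (₹650500 − ₹487000) = ₹47000 − ₹32700 = ₹14300
  Base: ₹650500 − ₹14300 = ₹636200
  ₹636200 × 11% = ₹69982

Mainline income levy:
  ₹120000 × 8% = ₹9600
  ₹117000 × 15% = ₹17550
  ₹169000 × 23% = ₹38870
  ₹58000 × 29% = ₹16820
  → ₹82840
  Less jobs credit ₹34000 → ₹48840

Excess of parallel minimum levy over mainline income levy: ₹69982 − ₹48840 = ₹21142.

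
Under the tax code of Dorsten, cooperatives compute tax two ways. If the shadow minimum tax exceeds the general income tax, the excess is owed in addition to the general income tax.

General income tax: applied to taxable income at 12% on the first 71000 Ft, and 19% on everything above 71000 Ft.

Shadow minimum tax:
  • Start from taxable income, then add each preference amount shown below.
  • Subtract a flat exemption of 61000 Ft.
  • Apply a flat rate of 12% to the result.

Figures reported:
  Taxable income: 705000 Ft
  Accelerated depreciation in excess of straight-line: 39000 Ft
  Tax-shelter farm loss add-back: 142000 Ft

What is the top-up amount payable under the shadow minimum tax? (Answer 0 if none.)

Shadow minimum tax:
  Adjusted income: 705000 Ft + 39000 Ft + 142000 Ft = 886000 Ft
  Less exemption 61000 Ft → base 825000 Ft
  825000 Ft × 12% = 99000 Ft

General income tax:
  71000 Ft × 12% = 8520 Ft
  634000 Ft × 19% = 120460 Ft
  → 128980 Ft

99000 Ft ≤ 128980 Ft, so no add-on is due.

0 Ft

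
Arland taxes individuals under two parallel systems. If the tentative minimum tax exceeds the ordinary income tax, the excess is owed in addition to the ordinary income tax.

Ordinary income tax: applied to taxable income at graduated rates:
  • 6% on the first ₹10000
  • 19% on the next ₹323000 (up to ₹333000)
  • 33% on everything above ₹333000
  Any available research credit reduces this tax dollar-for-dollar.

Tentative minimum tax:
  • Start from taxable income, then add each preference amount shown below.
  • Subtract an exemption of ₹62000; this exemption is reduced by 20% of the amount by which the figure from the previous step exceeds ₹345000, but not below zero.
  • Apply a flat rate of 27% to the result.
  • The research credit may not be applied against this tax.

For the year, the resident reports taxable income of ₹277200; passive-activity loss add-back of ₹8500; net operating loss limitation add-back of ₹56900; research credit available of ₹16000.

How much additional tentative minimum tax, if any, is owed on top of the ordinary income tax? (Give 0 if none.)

₹40394

Ordinary income tax:
  ₹10000 × 6% = ₹600
  ₹267200 × 19% = ₹50768
  → ₹51368
  Less research credit ₹16000 → ₹35368

Tentative minimum tax:
  Adjusted income: ₹277200 + ₹8500 + ₹56900 = ₹342600
  Exemption: ₹342600 ≤ ₹345000, so full ₹62000 applies
  Base: ₹342600 − ₹62000 = ₹280600
  ₹280600 × 27% = ₹75762

Excess of tentative minimum tax over ordinary income tax: ₹75762 − ₹35368 = ₹40394.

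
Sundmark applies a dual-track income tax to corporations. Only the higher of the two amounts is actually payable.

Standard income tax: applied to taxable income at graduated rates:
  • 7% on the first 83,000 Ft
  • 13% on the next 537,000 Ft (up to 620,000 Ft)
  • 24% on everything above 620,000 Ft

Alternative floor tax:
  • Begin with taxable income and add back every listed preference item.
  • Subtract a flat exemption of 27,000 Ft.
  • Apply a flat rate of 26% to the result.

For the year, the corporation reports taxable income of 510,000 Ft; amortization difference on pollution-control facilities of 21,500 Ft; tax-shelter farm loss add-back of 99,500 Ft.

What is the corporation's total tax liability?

157,040 Ft

Standard income tax:
  83,000 Ft × 7% = 5,810 Ft
  427,000 Ft × 13% = 55,510 Ft
  → 61,320 Ft

Alternative floor tax:
  Adjusted income: 510,000 Ft + 21,500 Ft + 99,500 Ft = 631,000 Ft
  Less exemption 27,000 Ft → base 604,000 Ft
  604,000 Ft × 26% = 157,040 Ft

157,040 Ft > 61,320 Ft, so the alternative floor tax is the binding amount.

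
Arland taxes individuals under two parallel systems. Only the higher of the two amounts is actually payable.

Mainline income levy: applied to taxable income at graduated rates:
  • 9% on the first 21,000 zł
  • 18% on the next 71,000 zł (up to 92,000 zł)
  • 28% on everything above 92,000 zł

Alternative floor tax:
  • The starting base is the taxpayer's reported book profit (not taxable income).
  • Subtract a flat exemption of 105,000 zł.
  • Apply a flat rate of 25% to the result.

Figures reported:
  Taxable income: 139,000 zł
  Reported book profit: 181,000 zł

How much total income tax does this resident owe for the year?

27,830 zł

Mainline income levy:
  21,000 zł × 9% = 1,890 zł
  71,000 zł × 18% = 12,780 zł
  47,000 zł × 28% = 13,160 zł
  → 27,830 zł

Alternative floor tax:
  Base (reported book profit): 181,000 zł
  Less exemption 105,000 zł → base 76,000 zł
  76,000 zł × 25% = 19,000 zł

27,830 zł > 19,000 zł, so the mainline income levy governs.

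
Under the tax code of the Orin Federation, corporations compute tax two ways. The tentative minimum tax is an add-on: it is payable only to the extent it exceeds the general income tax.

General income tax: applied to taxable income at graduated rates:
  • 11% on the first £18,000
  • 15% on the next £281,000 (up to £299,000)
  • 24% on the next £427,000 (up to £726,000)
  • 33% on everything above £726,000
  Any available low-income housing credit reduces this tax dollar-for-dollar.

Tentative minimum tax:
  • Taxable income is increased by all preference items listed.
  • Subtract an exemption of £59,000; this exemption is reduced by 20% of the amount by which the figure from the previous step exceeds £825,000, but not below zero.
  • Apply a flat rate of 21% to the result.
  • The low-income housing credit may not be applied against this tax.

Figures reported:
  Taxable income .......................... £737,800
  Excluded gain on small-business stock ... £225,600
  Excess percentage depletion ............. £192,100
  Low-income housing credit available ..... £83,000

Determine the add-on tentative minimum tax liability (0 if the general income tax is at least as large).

£175,151

General income tax:
  £18,000 × 11% = £1,980
  £281,000 × 15% = £42,150
  £427,000 × 24% = £102,480
  £11,800 × 33% = £3,894
  → £150,504
  Less low-income housing credit £83,000 → £67,504

Tentative minimum tax:
  Adjusted income: £737,800 + £225,600 + £192,100 = £1,155,500
  Exemption: 20% × (£1,155,500 − £825,000) = £66,100 ≥ £59,000, so the exemption is fully phased out
  Base: £1,155,500 − £0 = £1,155,500
  £1,155,500 × 21% = £242,655

Excess of tentative minimum tax over general income tax: £242,655 − £67,504 = £175,151.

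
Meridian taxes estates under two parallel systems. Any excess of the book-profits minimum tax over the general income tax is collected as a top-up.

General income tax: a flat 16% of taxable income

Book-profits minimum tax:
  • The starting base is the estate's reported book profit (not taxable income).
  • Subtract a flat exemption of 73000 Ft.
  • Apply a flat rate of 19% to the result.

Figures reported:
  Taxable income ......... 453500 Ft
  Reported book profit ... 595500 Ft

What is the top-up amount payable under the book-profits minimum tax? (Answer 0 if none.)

26715 Ft

General income tax:
  453500 Ft × 16% = 72560 Ft

Book-profits minimum tax:
  Base (reported book profit): 595500 Ft
  Less exemption 73000 Ft → base 522500 Ft
  522500 Ft × 19% = 99275 Ft

Excess of book-profits minimum tax over general income tax: 99275 Ft − 72560 Ft = 26715 Ft.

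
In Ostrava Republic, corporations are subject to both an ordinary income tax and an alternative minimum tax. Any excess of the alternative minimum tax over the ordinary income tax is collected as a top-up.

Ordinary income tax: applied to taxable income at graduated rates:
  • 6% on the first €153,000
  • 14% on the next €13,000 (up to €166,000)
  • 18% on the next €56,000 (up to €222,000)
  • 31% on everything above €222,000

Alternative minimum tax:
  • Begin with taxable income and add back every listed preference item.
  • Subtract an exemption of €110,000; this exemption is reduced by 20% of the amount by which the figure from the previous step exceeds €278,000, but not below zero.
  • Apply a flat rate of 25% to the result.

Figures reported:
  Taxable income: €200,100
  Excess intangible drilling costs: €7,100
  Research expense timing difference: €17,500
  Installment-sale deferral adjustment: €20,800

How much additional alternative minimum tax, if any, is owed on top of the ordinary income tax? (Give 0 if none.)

Ordinary income tax:
  €153,000 × 6% = €9,180
  €13,000 × 14% = €1,820
  €34,100 × 18% = €6,138
  → €17,138

Alternative minimum tax:
  Adjusted income: €200,100 + €7,100 + €17,500 + €20,800 = €245,500
  Exemption: €245,500 ≤ €278,000, so full €110,000 applies
  Base: €245,500 − €110,000 = €135,500
  €135,500 × 25% = €33,875

Excess of alternative minimum tax over ordinary income tax: €33,875 − €17,138 = €16,737.

€16,737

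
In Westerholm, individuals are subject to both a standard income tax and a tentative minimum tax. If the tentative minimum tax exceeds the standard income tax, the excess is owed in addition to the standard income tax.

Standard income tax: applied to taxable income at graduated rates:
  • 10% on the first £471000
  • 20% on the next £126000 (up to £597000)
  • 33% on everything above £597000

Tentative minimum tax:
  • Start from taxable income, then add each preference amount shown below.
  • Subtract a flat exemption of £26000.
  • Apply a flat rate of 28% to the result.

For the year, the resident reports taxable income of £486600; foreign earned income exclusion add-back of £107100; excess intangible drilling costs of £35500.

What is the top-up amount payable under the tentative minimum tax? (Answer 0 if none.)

£118676

Tentative minimum tax:
  Adjusted income: £486600 + £107100 + £35500 = £629200
  Less exemption £26000 → base £603200
  £603200 × 28% = £168896

Standard income tax:
  £471000 × 10% = £47100
  £15600 × 20% = £3120
  → £50220

Excess of tentative minimum tax over standard income tax: £168896 − £50220 = £118676.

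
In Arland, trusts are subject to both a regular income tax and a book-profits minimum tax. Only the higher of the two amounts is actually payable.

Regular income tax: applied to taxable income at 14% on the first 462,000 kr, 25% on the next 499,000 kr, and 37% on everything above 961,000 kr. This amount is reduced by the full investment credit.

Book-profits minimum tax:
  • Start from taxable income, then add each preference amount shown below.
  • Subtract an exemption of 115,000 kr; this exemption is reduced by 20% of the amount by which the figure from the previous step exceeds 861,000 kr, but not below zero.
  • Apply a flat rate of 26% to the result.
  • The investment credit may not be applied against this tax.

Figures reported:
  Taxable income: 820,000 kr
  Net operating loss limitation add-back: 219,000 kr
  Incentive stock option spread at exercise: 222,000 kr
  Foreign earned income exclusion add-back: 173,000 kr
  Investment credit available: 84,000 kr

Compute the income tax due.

372,736 kr

Book-profits minimum tax:
  Adjusted income: 820,000 kr + 219,000 kr + 222,000 kr + 173,000 kr = 1,434,000 kr
  Exemption: 115,000 kr − 20% × (1,434,000 kr − 861,000 kr) = 115,000 kr − 114,600 kr = 400 kr
  Base: 1,434,000 kr − 400 kr = 1,433,600 kr
  1,433,600 kr × 26% = 372,736 kr

Regular income tax:
  462,000 kr × 14% = 64,680 kr
  358,000 kr × 25% = 89,500 kr
  → 154,180 kr
  Less investment credit 84,000 kr → 70,180 kr

372,736 kr > 70,180 kr, so the book-profits minimum tax is the binding amount.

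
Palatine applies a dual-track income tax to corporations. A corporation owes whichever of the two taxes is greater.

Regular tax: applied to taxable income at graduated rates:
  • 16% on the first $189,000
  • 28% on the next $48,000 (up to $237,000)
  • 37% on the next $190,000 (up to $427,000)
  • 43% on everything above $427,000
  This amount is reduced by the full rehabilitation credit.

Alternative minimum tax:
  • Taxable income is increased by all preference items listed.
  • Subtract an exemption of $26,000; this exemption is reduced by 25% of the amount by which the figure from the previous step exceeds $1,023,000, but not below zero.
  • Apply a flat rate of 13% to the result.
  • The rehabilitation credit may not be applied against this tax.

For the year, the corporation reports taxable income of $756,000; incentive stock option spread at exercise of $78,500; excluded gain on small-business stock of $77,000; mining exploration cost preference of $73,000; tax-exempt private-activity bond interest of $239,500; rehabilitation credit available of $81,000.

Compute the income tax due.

$174,450

Regular tax:
  $189,000 × 16% = $30,240
  $48,000 × 28% = $13,440
  $190,000 × 37% = $70,300
  $329,000 × 43% = $141,470
  → $255,450
  Less rehabilitation credit $81,000 → $174,450

Alternative minimum tax:
  Adjusted income: $756,000 + $78,500 + $77,000 + $73,000 + $239,500 = $1,224,000
  Exemption: 25% × ($1,224,000 − $1,023,000) = $50,250 ≥ $26,000, so the exemption is fully phased out
  Base: $1,224,000 − $0 = $1,224,000
  $1,224,000 × 13% = $159,120

$174,450 > $159,120, so the regular tax governs.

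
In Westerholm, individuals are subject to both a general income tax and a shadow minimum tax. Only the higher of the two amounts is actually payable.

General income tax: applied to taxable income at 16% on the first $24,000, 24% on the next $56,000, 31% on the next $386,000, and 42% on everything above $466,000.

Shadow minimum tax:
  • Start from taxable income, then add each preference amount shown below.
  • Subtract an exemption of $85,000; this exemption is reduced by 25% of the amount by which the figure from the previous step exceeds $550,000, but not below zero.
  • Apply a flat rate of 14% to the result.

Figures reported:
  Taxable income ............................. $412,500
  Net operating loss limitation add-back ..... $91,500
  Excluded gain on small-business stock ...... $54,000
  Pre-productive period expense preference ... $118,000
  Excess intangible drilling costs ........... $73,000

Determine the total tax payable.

$120,355

Shadow minimum tax:
  Adjusted income: $412,500 + $91,500 + $54,000 + $118,000 + $73,000 = $749,000
  Exemption: $85,000 − 25% × ($749,000 − $550,000) = $85,000 − $49,750 = $35,250
  Base: $749,000 − $35,250 = $713,750
  $713,750 × 14% = $99,925

General income tax:
  $24,000 × 16% = $3,840
  $56,000 × 24% = $13,440
  $332,500 × 31% = $103,075
  → $120,355

$120,355 > $99,925, so the general income tax governs.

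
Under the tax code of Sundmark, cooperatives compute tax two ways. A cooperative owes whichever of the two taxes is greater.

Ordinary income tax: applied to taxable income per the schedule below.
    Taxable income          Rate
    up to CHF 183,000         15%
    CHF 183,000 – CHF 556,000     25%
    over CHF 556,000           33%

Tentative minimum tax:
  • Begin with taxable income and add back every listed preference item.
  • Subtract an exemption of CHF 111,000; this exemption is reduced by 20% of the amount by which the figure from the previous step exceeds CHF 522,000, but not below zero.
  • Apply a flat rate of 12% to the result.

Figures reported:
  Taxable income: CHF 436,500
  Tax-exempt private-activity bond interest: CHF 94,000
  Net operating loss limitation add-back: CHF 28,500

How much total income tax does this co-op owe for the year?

CHF 90,825

Tentative minimum tax:
  Adjusted income: CHF 436,500 + CHF 94,000 + CHF 28,500 = CHF 559,000
  Exemption: CHF 111,000 − 20% × (CHF 559,000 − CHF 522,000) = CHF 111,000 − CHF 7,400 = CHF 103,600
  Base: CHF 559,000 − CHF 103,600 = CHF 455,400
  CHF 455,400 × 12% = CHF 54,648

Ordinary income tax:
  CHF 183,000 × 15% = CHF 27,450
  CHF 253,500 × 25% = CHF 63,375
  → CHF 90,825

CHF 90,825 > CHF 54,648, so the ordinary income tax governs.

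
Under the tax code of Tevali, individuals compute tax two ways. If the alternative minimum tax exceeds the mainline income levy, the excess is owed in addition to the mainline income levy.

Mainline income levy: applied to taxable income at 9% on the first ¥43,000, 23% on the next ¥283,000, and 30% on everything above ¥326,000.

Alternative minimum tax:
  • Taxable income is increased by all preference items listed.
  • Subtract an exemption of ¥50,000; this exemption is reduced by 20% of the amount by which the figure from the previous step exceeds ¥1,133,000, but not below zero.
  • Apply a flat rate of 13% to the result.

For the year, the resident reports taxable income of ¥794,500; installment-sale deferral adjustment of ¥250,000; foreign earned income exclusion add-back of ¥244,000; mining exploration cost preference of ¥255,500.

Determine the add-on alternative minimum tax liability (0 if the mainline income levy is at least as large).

Alternative minimum tax:
  Adjusted income: ¥794,500 + ¥250,000 + ¥244,000 + ¥255,500 = ¥1,544,000
  Exemption: 20% × (¥1,544,000 − ¥1,133,000) = ¥82,200 ≥ ¥50,000, so the exemption is fully phased out
  Base: ¥1,544,000 − ¥0 = ¥1,544,000
  ¥1,544,000 × 13% = ¥200,720

Mainline income levy:
  ¥43,000 × 9% = ¥3,870
  ¥283,000 × 23% = ¥65,090
  ¥468,500 × 30% = ¥140,550
  → ¥209,510

¥200,720 ≤ ¥209,510, so no add-on is due.

¥0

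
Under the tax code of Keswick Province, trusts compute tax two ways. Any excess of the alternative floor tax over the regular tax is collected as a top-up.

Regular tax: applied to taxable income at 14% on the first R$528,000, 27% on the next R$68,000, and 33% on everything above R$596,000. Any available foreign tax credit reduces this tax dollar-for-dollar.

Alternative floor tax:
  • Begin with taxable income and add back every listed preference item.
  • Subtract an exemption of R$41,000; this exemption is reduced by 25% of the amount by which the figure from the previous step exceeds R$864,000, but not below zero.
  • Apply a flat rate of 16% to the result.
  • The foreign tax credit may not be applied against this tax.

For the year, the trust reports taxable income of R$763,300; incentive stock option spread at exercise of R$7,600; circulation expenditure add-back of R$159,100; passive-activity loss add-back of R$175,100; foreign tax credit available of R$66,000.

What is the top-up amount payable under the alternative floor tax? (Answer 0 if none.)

R$95,327

Alternative floor tax:
  Adjusted income: R$763,300 + R$7,600 + R$159,100 + R$175,100 = R$1,105,100
  Exemption: 25% × (R$1,105,100 − R$864,000) = R$60,275 ≥ R$41,000, so the exemption is fully phased out
  Base: R$1,105,100 − R$0 = R$1,105,100
  R$1,105,100 × 16% = R$176,816

Regular tax:
  R$528,000 × 14% = R$73,920
  R$68,000 × 27% = R$18,360
  R$167,300 × 33% = R$55,209
  → R$147,489
  Less foreign tax credit R$66,000 → R$81,489

Excess of alternative floor tax over regular tax: R$176,816 − R$81,489 = R$95,327.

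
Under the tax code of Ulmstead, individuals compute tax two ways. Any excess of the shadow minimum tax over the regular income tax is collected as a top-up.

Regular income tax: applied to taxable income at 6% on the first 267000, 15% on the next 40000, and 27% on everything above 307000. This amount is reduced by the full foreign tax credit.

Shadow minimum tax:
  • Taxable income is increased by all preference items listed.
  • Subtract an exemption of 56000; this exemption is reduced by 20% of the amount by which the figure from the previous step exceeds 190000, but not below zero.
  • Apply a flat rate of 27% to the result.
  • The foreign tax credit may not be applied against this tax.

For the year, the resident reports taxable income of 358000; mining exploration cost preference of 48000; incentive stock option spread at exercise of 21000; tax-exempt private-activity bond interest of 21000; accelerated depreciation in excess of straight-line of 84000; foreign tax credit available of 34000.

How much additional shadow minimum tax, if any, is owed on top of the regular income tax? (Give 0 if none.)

Shadow minimum tax:
  Adjusted income: 358000 + 48000 + 21000 + 21000 + 84000 = 532000
  Exemption: 20% × (532000 − 190000) = 68400 ≥ 56000, so the exemption is fully phased out
  Base: 532000 − 0 = 532000
  532000 × 27% = 143640

Regular income tax:
  267000 × 6% = 16020
  40000 × 15% = 6000
  51000 × 27% = 13770
  → 35790
  Less foreign tax credit 34000 → 1790

Excess of shadow minimum tax over regular income tax: 143640 − 1790 = 141850.

141850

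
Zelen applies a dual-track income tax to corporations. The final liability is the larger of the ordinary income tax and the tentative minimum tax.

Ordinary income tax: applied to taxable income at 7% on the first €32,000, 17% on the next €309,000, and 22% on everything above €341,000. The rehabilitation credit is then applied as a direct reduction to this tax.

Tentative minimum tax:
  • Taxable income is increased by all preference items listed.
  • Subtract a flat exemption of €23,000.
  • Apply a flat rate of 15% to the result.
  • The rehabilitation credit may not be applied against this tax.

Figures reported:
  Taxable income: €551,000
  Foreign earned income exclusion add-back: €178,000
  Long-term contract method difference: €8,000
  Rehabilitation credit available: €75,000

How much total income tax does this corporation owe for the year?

Ordinary income tax:
  €32,000 × 7% = €2,240
  €309,000 × 17% = €52,530
  €210,000 × 22% = €46,200
  → €100,970
  Less rehabilitation credit €75,000 → €25,970

Tentative minimum tax:
  Adjusted income: €551,000 + €178,000 + €8,000 = €737,000
  Less exemption €23,000 → base €714,000
  €714,000 × 15% = €107,100

€107,100 > €25,970, so the tentative minimum tax is the binding amount.

€107,100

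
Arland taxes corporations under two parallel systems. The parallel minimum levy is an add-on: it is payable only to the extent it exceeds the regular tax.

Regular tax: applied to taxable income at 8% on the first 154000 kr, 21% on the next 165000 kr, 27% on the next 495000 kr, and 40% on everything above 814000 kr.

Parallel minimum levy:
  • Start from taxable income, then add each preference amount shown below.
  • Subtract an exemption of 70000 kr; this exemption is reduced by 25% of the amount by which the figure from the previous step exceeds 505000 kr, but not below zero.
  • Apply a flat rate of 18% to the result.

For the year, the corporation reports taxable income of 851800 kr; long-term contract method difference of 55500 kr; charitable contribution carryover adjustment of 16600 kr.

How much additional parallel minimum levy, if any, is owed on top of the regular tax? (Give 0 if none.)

0 kr

Regular tax:
  154000 kr × 8% = 12320 kr
  165000 kr × 21% = 34650 kr
  495000 kr × 27% = 133650 kr
  37800 kr × 40% = 15120 kr
  → 195740 kr

Parallel minimum levy:
  Adjusted income: 851800 kr + 55500 kr + 16600 kr = 923900 kr
  Exemption: 25% × (923900 kr − 505000 kr) = 104725 kr ≥ 70000 kr, so the exemption is fully phased out
  Base: 923900 kr − 0 kr = 923900 kr
  923900 kr × 18% = 166302 kr

166302 kr ≤ 195740 kr, so no add-on is due.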